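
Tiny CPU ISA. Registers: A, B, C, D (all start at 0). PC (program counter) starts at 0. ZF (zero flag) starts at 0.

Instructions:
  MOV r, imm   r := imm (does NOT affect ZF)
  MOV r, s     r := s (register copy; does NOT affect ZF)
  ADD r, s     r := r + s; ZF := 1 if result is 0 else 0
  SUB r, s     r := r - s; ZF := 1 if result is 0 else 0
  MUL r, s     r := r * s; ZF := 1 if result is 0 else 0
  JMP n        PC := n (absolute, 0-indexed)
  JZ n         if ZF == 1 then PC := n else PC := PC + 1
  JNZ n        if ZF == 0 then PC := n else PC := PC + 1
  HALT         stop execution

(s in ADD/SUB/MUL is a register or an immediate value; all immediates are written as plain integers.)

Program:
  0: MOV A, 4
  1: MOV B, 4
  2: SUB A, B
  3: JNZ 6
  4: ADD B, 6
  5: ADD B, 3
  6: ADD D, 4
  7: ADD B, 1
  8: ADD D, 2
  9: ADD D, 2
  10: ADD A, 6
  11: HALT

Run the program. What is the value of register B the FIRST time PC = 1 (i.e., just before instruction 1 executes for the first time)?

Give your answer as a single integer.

Step 1: PC=0 exec 'MOV A, 4'. After: A=4 B=0 C=0 D=0 ZF=0 PC=1
First time PC=1: B=0

0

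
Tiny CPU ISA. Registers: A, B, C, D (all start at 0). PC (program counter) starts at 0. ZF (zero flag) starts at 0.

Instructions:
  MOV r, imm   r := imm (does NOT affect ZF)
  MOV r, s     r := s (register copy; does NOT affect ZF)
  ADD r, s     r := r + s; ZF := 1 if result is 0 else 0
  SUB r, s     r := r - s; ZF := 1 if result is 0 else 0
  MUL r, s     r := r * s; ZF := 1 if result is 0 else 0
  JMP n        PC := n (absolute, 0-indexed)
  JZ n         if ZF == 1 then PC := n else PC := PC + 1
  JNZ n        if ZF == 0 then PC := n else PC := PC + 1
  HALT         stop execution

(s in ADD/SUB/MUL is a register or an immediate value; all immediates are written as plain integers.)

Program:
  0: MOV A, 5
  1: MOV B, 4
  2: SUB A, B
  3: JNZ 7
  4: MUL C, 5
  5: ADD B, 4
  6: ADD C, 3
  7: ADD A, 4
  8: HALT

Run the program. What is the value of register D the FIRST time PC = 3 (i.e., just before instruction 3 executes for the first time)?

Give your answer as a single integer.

Step 1: PC=0 exec 'MOV A, 5'. After: A=5 B=0 C=0 D=0 ZF=0 PC=1
Step 2: PC=1 exec 'MOV B, 4'. After: A=5 B=4 C=0 D=0 ZF=0 PC=2
Step 3: PC=2 exec 'SUB A, B'. After: A=1 B=4 C=0 D=0 ZF=0 PC=3
First time PC=3: D=0

0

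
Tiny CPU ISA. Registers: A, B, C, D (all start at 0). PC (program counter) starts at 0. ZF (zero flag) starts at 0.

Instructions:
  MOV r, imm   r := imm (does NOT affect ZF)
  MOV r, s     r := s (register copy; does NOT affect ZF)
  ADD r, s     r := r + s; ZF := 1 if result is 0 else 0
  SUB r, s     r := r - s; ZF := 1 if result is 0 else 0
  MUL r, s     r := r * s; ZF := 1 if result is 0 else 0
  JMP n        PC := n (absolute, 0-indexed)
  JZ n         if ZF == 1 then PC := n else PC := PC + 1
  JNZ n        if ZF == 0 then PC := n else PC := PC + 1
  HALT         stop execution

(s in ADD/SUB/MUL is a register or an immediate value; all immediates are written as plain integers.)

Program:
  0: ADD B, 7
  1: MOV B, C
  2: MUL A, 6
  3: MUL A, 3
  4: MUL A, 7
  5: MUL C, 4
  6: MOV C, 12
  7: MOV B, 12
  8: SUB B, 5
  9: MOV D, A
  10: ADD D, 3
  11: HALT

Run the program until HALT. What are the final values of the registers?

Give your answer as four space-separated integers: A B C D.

Step 1: PC=0 exec 'ADD B, 7'. After: A=0 B=7 C=0 D=0 ZF=0 PC=1
Step 2: PC=1 exec 'MOV B, C'. After: A=0 B=0 C=0 D=0 ZF=0 PC=2
Step 3: PC=2 exec 'MUL A, 6'. After: A=0 B=0 C=0 D=0 ZF=1 PC=3
Step 4: PC=3 exec 'MUL A, 3'. After: A=0 B=0 C=0 D=0 ZF=1 PC=4
Step 5: PC=4 exec 'MUL A, 7'. After: A=0 B=0 C=0 D=0 ZF=1 PC=5
Step 6: PC=5 exec 'MUL C, 4'. After: A=0 B=0 C=0 D=0 ZF=1 PC=6
Step 7: PC=6 exec 'MOV C, 12'. After: A=0 B=0 C=12 D=0 ZF=1 PC=7
Step 8: PC=7 exec 'MOV B, 12'. After: A=0 B=12 C=12 D=0 ZF=1 PC=8
Step 9: PC=8 exec 'SUB B, 5'. After: A=0 B=7 C=12 D=0 ZF=0 PC=9
Step 10: PC=9 exec 'MOV D, A'. After: A=0 B=7 C=12 D=0 ZF=0 PC=10
Step 11: PC=10 exec 'ADD D, 3'. After: A=0 B=7 C=12 D=3 ZF=0 PC=11
Step 12: PC=11 exec 'HALT'. After: A=0 B=7 C=12 D=3 ZF=0 PC=11 HALTED

Answer: 0 7 12 3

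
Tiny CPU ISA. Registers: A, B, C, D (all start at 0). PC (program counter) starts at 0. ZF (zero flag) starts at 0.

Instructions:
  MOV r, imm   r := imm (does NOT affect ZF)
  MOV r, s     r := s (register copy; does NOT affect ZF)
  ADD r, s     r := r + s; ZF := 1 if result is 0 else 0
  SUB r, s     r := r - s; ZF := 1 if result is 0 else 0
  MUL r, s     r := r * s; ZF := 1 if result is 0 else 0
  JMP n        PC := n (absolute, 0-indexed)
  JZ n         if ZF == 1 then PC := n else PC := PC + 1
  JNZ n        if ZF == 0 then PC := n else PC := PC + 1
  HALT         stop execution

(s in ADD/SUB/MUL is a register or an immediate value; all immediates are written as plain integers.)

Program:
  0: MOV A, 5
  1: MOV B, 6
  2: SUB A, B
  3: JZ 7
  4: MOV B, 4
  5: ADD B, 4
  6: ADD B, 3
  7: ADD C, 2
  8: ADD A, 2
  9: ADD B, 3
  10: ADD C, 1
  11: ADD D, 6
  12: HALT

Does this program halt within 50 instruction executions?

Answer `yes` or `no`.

Step 1: PC=0 exec 'MOV A, 5'. After: A=5 B=0 C=0 D=0 ZF=0 PC=1
Step 2: PC=1 exec 'MOV B, 6'. After: A=5 B=6 C=0 D=0 ZF=0 PC=2
Step 3: PC=2 exec 'SUB A, B'. After: A=-1 B=6 C=0 D=0 ZF=0 PC=3
Step 4: PC=3 exec 'JZ 7'. After: A=-1 B=6 C=0 D=0 ZF=0 PC=4
Step 5: PC=4 exec 'MOV B, 4'. After: A=-1 B=4 C=0 D=0 ZF=0 PC=5
Step 6: PC=5 exec 'ADD B, 4'. After: A=-1 B=8 C=0 D=0 ZF=0 PC=6
Step 7: PC=6 exec 'ADD B, 3'. After: A=-1 B=11 C=0 D=0 ZF=0 PC=7
Step 8: PC=7 exec 'ADD C, 2'. After: A=-1 B=11 C=2 D=0 ZF=0 PC=8
Step 9: PC=8 exec 'ADD A, 2'. After: A=1 B=11 C=2 D=0 ZF=0 PC=9
Step 10: PC=9 exec 'ADD B, 3'. After: A=1 B=14 C=2 D=0 ZF=0 PC=10
Step 11: PC=10 exec 'ADD C, 1'. After: A=1 B=14 C=3 D=0 ZF=0 PC=11
Step 12: PC=11 exec 'ADD D, 6'. After: A=1 B=14 C=3 D=6 ZF=0 PC=12
Step 13: PC=12 exec 'HALT'. After: A=1 B=14 C=3 D=6 ZF=0 PC=12 HALTED

Answer: yes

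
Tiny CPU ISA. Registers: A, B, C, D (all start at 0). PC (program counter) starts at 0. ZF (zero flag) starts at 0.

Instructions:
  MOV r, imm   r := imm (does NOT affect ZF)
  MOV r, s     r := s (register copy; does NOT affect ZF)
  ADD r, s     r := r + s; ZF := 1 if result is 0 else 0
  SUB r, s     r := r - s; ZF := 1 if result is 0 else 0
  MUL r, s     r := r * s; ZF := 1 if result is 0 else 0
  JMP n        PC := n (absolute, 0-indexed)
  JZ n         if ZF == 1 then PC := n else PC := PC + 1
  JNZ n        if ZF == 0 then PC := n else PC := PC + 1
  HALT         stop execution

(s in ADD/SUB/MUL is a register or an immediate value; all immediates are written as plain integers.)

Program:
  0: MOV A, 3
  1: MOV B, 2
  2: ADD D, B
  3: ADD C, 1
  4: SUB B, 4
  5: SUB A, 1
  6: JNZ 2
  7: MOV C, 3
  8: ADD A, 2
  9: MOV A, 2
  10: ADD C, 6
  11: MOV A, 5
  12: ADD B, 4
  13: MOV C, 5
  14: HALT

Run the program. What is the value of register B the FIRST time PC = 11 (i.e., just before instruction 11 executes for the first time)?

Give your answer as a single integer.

Step 1: PC=0 exec 'MOV A, 3'. After: A=3 B=0 C=0 D=0 ZF=0 PC=1
Step 2: PC=1 exec 'MOV B, 2'. After: A=3 B=2 C=0 D=0 ZF=0 PC=2
Step 3: PC=2 exec 'ADD D, B'. After: A=3 B=2 C=0 D=2 ZF=0 PC=3
Step 4: PC=3 exec 'ADD C, 1'. After: A=3 B=2 C=1 D=2 ZF=0 PC=4
Step 5: PC=4 exec 'SUB B, 4'. After: A=3 B=-2 C=1 D=2 ZF=0 PC=5
Step 6: PC=5 exec 'SUB A, 1'. After: A=2 B=-2 C=1 D=2 ZF=0 PC=6
Step 7: PC=6 exec 'JNZ 2'. After: A=2 B=-2 C=1 D=2 ZF=0 PC=2
Step 8: PC=2 exec 'ADD D, B'. After: A=2 B=-2 C=1 D=0 ZF=1 PC=3
Step 9: PC=3 exec 'ADD C, 1'. After: A=2 B=-2 C=2 D=0 ZF=0 PC=4
Step 10: PC=4 exec 'SUB B, 4'. After: A=2 B=-6 C=2 D=0 ZF=0 PC=5
Step 11: PC=5 exec 'SUB A, 1'. After: A=1 B=-6 C=2 D=0 ZF=0 PC=6
Step 12: PC=6 exec 'JNZ 2'. After: A=1 B=-6 C=2 D=0 ZF=0 PC=2
Step 13: PC=2 exec 'ADD D, B'. After: A=1 B=-6 C=2 D=-6 ZF=0 PC=3
Step 14: PC=3 exec 'ADD C, 1'. After: A=1 B=-6 C=3 D=-6 ZF=0 PC=4
Step 15: PC=4 exec 'SUB B, 4'. After: A=1 B=-10 C=3 D=-6 ZF=0 PC=5
Step 16: PC=5 exec 'SUB A, 1'. After: A=0 B=-10 C=3 D=-6 ZF=1 PC=6
Step 17: PC=6 exec 'JNZ 2'. After: A=0 B=-10 C=3 D=-6 ZF=1 PC=7
Step 18: PC=7 exec 'MOV C, 3'. After: A=0 B=-10 C=3 D=-6 ZF=1 PC=8
Step 19: PC=8 exec 'ADD A, 2'. After: A=2 B=-10 C=3 D=-6 ZF=0 PC=9
Step 20: PC=9 exec 'MOV A, 2'. After: A=2 B=-10 C=3 D=-6 ZF=0 PC=10
Step 21: PC=10 exec 'ADD C, 6'. After: A=2 B=-10 C=9 D=-6 ZF=0 PC=11
First time PC=11: B=-10

-10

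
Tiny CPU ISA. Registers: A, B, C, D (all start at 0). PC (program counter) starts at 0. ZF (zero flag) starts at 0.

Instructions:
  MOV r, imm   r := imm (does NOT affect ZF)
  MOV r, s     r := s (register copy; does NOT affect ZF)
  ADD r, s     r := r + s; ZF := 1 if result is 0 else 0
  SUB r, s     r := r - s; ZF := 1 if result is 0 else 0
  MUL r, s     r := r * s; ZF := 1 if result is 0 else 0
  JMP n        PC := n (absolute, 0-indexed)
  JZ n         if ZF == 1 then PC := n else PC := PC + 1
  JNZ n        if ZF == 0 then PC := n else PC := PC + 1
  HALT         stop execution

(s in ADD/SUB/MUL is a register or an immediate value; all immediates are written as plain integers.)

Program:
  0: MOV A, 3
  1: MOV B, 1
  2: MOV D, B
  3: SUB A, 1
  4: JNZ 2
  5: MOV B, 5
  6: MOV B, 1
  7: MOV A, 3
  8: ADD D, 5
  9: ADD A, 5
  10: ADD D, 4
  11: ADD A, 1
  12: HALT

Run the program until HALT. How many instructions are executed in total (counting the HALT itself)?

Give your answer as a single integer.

Answer: 19

Derivation:
Step 1: PC=0 exec 'MOV A, 3'. After: A=3 B=0 C=0 D=0 ZF=0 PC=1
Step 2: PC=1 exec 'MOV B, 1'. After: A=3 B=1 C=0 D=0 ZF=0 PC=2
Step 3: PC=2 exec 'MOV D, B'. After: A=3 B=1 C=0 D=1 ZF=0 PC=3
Step 4: PC=3 exec 'SUB A, 1'. After: A=2 B=1 C=0 D=1 ZF=0 PC=4
Step 5: PC=4 exec 'JNZ 2'. After: A=2 B=1 C=0 D=1 ZF=0 PC=2
Step 6: PC=2 exec 'MOV D, B'. After: A=2 B=1 C=0 D=1 ZF=0 PC=3
Step 7: PC=3 exec 'SUB A, 1'. After: A=1 B=1 C=0 D=1 ZF=0 PC=4
Step 8: PC=4 exec 'JNZ 2'. After: A=1 B=1 C=0 D=1 ZF=0 PC=2
Step 9: PC=2 exec 'MOV D, B'. After: A=1 B=1 C=0 D=1 ZF=0 PC=3
Step 10: PC=3 exec 'SUB A, 1'. After: A=0 B=1 C=0 D=1 ZF=1 PC=4
Step 11: PC=4 exec 'JNZ 2'. After: A=0 B=1 C=0 D=1 ZF=1 PC=5
Step 12: PC=5 exec 'MOV B, 5'. After: A=0 B=5 C=0 D=1 ZF=1 PC=6
Step 13: PC=6 exec 'MOV B, 1'. After: A=0 B=1 C=0 D=1 ZF=1 PC=7
Step 14: PC=7 exec 'MOV A, 3'. After: A=3 B=1 C=0 D=1 ZF=1 PC=8
Step 15: PC=8 exec 'ADD D, 5'. After: A=3 B=1 C=0 D=6 ZF=0 PC=9
Step 16: PC=9 exec 'ADD A, 5'. After: A=8 B=1 C=0 D=6 ZF=0 PC=10
Step 17: PC=10 exec 'ADD D, 4'. After: A=8 B=1 C=0 D=10 ZF=0 PC=11
Step 18: PC=11 exec 'ADD A, 1'. After: A=9 B=1 C=0 D=10 ZF=0 PC=12
Step 19: PC=12 exec 'HALT'. After: A=9 B=1 C=0 D=10 ZF=0 PC=12 HALTED
Total instructions executed: 19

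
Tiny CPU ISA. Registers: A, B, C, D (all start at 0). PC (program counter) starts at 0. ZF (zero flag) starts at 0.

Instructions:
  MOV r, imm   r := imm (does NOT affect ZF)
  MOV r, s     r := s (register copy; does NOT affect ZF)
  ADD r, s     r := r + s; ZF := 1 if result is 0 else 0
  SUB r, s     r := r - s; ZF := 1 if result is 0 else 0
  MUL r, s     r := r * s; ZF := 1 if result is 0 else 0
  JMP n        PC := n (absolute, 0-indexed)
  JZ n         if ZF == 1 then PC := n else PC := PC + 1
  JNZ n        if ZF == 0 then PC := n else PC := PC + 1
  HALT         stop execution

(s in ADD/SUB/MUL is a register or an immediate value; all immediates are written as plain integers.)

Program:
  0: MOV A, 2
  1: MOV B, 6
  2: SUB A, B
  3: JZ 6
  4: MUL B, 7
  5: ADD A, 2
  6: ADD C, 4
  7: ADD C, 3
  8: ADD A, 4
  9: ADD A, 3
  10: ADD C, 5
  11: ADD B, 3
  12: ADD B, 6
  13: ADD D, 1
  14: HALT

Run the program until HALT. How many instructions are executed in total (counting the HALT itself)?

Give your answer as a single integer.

Answer: 15

Derivation:
Step 1: PC=0 exec 'MOV A, 2'. After: A=2 B=0 C=0 D=0 ZF=0 PC=1
Step 2: PC=1 exec 'MOV B, 6'. After: A=2 B=6 C=0 D=0 ZF=0 PC=2
Step 3: PC=2 exec 'SUB A, B'. After: A=-4 B=6 C=0 D=0 ZF=0 PC=3
Step 4: PC=3 exec 'JZ 6'. After: A=-4 B=6 C=0 D=0 ZF=0 PC=4
Step 5: PC=4 exec 'MUL B, 7'. After: A=-4 B=42 C=0 D=0 ZF=0 PC=5
Step 6: PC=5 exec 'ADD A, 2'. After: A=-2 B=42 C=0 D=0 ZF=0 PC=6
Step 7: PC=6 exec 'ADD C, 4'. After: A=-2 B=42 C=4 D=0 ZF=0 PC=7
Step 8: PC=7 exec 'ADD C, 3'. After: A=-2 B=42 C=7 D=0 ZF=0 PC=8
Step 9: PC=8 exec 'ADD A, 4'. After: A=2 B=42 C=7 D=0 ZF=0 PC=9
Step 10: PC=9 exec 'ADD A, 3'. After: A=5 B=42 C=7 D=0 ZF=0 PC=10
Step 11: PC=10 exec 'ADD C, 5'. After: A=5 B=42 C=12 D=0 ZF=0 PC=11
Step 12: PC=11 exec 'ADD B, 3'. After: A=5 B=45 C=12 D=0 ZF=0 PC=12
Step 13: PC=12 exec 'ADD B, 6'. After: A=5 B=51 C=12 D=0 ZF=0 PC=13
Step 14: PC=13 exec 'ADD D, 1'. After: A=5 B=51 C=12 D=1 ZF=0 PC=14
Step 15: PC=14 exec 'HALT'. After: A=5 B=51 C=12 D=1 ZF=0 PC=14 HALTED
Total instructions executed: 15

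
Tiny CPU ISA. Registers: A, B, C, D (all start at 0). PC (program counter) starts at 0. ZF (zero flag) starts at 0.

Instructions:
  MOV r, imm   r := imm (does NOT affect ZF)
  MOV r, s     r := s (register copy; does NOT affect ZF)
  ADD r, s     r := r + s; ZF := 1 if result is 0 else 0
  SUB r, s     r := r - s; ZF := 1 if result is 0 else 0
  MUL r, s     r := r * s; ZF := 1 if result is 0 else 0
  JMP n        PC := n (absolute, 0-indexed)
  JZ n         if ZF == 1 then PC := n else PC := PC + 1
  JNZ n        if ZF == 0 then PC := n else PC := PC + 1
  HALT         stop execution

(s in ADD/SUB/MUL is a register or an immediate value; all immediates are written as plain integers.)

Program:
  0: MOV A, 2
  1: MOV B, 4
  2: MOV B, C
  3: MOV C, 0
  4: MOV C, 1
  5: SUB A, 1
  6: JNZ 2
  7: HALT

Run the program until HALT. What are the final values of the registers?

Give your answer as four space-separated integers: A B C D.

Answer: 0 1 1 0

Derivation:
Step 1: PC=0 exec 'MOV A, 2'. After: A=2 B=0 C=0 D=0 ZF=0 PC=1
Step 2: PC=1 exec 'MOV B, 4'. After: A=2 B=4 C=0 D=0 ZF=0 PC=2
Step 3: PC=2 exec 'MOV B, C'. After: A=2 B=0 C=0 D=0 ZF=0 PC=3
Step 4: PC=3 exec 'MOV C, 0'. After: A=2 B=0 C=0 D=0 ZF=0 PC=4
Step 5: PC=4 exec 'MOV C, 1'. After: A=2 B=0 C=1 D=0 ZF=0 PC=5
Step 6: PC=5 exec 'SUB A, 1'. After: A=1 B=0 C=1 D=0 ZF=0 PC=6
Step 7: PC=6 exec 'JNZ 2'. After: A=1 B=0 C=1 D=0 ZF=0 PC=2
Step 8: PC=2 exec 'MOV B, C'. After: A=1 B=1 C=1 D=0 ZF=0 PC=3
Step 9: PC=3 exec 'MOV C, 0'. After: A=1 B=1 C=0 D=0 ZF=0 PC=4
Step 10: PC=4 exec 'MOV C, 1'. After: A=1 B=1 C=1 D=0 ZF=0 PC=5
Step 11: PC=5 exec 'SUB A, 1'. After: A=0 B=1 C=1 D=0 ZF=1 PC=6
Step 12: PC=6 exec 'JNZ 2'. After: A=0 B=1 C=1 D=0 ZF=1 PC=7
Step 13: PC=7 exec 'HALT'. After: A=0 B=1 C=1 D=0 ZF=1 PC=7 HALTED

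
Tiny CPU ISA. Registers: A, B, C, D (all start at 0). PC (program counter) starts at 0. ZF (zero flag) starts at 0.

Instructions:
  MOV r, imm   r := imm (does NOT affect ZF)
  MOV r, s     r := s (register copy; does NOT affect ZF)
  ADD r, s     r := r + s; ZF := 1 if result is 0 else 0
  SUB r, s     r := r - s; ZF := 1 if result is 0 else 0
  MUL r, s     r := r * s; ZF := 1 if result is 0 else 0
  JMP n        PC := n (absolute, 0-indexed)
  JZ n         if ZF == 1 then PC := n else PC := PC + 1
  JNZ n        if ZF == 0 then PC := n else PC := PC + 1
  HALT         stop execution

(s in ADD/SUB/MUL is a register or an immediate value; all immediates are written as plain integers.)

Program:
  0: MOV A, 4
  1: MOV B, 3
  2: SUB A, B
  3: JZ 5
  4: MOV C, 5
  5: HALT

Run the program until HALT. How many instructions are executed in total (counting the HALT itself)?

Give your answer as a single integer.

Step 1: PC=0 exec 'MOV A, 4'. After: A=4 B=0 C=0 D=0 ZF=0 PC=1
Step 2: PC=1 exec 'MOV B, 3'. After: A=4 B=3 C=0 D=0 ZF=0 PC=2
Step 3: PC=2 exec 'SUB A, B'. After: A=1 B=3 C=0 D=0 ZF=0 PC=3
Step 4: PC=3 exec 'JZ 5'. After: A=1 B=3 C=0 D=0 ZF=0 PC=4
Step 5: PC=4 exec 'MOV C, 5'. After: A=1 B=3 C=5 D=0 ZF=0 PC=5
Step 6: PC=5 exec 'HALT'. After: A=1 B=3 C=5 D=0 ZF=0 PC=5 HALTED
Total instructions executed: 6

Answer: 6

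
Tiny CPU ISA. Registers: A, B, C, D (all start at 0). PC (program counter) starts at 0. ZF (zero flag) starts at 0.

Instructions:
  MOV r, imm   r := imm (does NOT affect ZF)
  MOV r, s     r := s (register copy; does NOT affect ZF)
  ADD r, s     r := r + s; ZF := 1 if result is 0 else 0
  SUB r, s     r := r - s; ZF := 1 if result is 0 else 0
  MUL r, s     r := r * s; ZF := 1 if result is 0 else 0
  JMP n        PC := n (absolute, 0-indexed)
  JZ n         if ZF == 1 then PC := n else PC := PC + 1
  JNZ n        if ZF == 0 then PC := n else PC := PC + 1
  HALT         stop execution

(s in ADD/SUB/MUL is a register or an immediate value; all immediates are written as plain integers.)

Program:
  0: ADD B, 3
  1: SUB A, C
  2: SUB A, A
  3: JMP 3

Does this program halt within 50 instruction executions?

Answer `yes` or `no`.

Step 1: PC=0 exec 'ADD B, 3'. After: A=0 B=3 C=0 D=0 ZF=0 PC=1
Step 2: PC=1 exec 'SUB A, C'. After: A=0 B=3 C=0 D=0 ZF=1 PC=2
Step 3: PC=2 exec 'SUB A, A'. After: A=0 B=3 C=0 D=0 ZF=1 PC=3
Step 4: PC=3 exec 'JMP 3'. After: A=0 B=3 C=0 D=0 ZF=1 PC=3
State after step 4 equals state after step 3: the program is in a cycle of length 1 and will never halt.

Answer: no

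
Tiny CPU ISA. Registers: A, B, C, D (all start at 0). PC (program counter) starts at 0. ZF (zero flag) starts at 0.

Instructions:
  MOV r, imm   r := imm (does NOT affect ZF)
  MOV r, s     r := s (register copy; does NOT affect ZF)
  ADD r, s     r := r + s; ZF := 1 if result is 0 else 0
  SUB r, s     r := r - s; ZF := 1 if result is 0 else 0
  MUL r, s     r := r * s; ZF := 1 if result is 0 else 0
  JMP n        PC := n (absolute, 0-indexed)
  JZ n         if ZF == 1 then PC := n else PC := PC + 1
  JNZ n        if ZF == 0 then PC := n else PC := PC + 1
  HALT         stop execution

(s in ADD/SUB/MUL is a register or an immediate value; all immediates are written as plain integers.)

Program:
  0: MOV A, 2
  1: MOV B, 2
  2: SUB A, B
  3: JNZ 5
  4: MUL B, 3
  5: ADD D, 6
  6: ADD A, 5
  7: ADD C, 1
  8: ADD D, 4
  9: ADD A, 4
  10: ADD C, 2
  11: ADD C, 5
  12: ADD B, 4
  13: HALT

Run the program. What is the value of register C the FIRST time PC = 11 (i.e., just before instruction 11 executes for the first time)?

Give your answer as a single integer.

Step 1: PC=0 exec 'MOV A, 2'. After: A=2 B=0 C=0 D=0 ZF=0 PC=1
Step 2: PC=1 exec 'MOV B, 2'. After: A=2 B=2 C=0 D=0 ZF=0 PC=2
Step 3: PC=2 exec 'SUB A, B'. After: A=0 B=2 C=0 D=0 ZF=1 PC=3
Step 4: PC=3 exec 'JNZ 5'. After: A=0 B=2 C=0 D=0 ZF=1 PC=4
Step 5: PC=4 exec 'MUL B, 3'. After: A=0 B=6 C=0 D=0 ZF=0 PC=5
Step 6: PC=5 exec 'ADD D, 6'. After: A=0 B=6 C=0 D=6 ZF=0 PC=6
Step 7: PC=6 exec 'ADD A, 5'. After: A=5 B=6 C=0 D=6 ZF=0 PC=7
Step 8: PC=7 exec 'ADD C, 1'. After: A=5 B=6 C=1 D=6 ZF=0 PC=8
Step 9: PC=8 exec 'ADD D, 4'. After: A=5 B=6 C=1 D=10 ZF=0 PC=9
Step 10: PC=9 exec 'ADD A, 4'. After: A=9 B=6 C=1 D=10 ZF=0 PC=10
Step 11: PC=10 exec 'ADD C, 2'. After: A=9 B=6 C=3 D=10 ZF=0 PC=11
First time PC=11: C=3

3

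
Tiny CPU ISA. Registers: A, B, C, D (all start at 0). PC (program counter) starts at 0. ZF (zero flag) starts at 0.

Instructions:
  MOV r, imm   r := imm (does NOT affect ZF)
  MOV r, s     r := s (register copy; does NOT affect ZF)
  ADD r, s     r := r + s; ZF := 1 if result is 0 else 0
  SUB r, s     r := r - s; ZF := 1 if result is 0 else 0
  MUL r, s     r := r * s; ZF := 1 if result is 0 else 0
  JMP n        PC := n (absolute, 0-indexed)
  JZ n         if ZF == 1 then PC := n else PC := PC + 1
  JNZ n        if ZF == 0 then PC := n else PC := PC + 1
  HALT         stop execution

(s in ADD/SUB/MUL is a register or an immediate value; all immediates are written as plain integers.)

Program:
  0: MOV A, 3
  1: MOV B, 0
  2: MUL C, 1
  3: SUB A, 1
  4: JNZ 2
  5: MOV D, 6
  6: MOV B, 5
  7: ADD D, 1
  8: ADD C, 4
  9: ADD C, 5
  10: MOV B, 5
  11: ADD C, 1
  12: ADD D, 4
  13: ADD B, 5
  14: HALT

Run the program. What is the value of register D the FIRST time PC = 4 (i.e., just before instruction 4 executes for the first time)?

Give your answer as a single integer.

Step 1: PC=0 exec 'MOV A, 3'. After: A=3 B=0 C=0 D=0 ZF=0 PC=1
Step 2: PC=1 exec 'MOV B, 0'. After: A=3 B=0 C=0 D=0 ZF=0 PC=2
Step 3: PC=2 exec 'MUL C, 1'. After: A=3 B=0 C=0 D=0 ZF=1 PC=3
Step 4: PC=3 exec 'SUB A, 1'. After: A=2 B=0 C=0 D=0 ZF=0 PC=4
First time PC=4: D=0

0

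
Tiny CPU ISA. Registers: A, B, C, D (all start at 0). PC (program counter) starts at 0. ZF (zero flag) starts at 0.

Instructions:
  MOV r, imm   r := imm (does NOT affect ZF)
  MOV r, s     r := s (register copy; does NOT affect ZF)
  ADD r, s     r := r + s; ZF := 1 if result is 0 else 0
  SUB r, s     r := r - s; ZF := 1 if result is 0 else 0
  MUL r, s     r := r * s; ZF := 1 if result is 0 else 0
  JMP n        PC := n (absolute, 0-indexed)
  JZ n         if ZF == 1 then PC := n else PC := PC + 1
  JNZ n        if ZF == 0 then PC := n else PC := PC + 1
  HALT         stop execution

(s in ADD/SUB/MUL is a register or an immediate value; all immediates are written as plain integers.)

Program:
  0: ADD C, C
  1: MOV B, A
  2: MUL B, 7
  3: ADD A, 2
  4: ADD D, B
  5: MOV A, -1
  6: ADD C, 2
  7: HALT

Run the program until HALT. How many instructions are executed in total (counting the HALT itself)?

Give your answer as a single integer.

Answer: 8

Derivation:
Step 1: PC=0 exec 'ADD C, C'. After: A=0 B=0 C=0 D=0 ZF=1 PC=1
Step 2: PC=1 exec 'MOV B, A'. After: A=0 B=0 C=0 D=0 ZF=1 PC=2
Step 3: PC=2 exec 'MUL B, 7'. After: A=0 B=0 C=0 D=0 ZF=1 PC=3
Step 4: PC=3 exec 'ADD A, 2'. After: A=2 B=0 C=0 D=0 ZF=0 PC=4
Step 5: PC=4 exec 'ADD D, B'. After: A=2 B=0 C=0 D=0 ZF=1 PC=5
Step 6: PC=5 exec 'MOV A, -1'. After: A=-1 B=0 C=0 D=0 ZF=1 PC=6
Step 7: PC=6 exec 'ADD C, 2'. After: A=-1 B=0 C=2 D=0 ZF=0 PC=7
Step 8: PC=7 exec 'HALT'. After: A=-1 B=0 C=2 D=0 ZF=0 PC=7 HALTED
Total instructions executed: 8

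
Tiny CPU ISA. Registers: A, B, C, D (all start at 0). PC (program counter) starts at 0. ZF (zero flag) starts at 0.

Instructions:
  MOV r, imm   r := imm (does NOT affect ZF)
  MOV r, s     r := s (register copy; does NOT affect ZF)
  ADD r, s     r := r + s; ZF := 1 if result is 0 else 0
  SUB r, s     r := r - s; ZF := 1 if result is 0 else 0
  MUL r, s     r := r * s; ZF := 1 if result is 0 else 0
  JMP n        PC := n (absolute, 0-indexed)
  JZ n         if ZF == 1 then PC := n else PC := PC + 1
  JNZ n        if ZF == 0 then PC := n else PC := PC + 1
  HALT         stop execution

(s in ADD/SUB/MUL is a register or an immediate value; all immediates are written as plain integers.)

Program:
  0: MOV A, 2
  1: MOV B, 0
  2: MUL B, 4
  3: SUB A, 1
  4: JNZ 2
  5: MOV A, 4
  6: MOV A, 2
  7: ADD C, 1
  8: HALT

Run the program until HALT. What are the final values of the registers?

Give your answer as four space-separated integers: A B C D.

Step 1: PC=0 exec 'MOV A, 2'. After: A=2 B=0 C=0 D=0 ZF=0 PC=1
Step 2: PC=1 exec 'MOV B, 0'. After: A=2 B=0 C=0 D=0 ZF=0 PC=2
Step 3: PC=2 exec 'MUL B, 4'. After: A=2 B=0 C=0 D=0 ZF=1 PC=3
Step 4: PC=3 exec 'SUB A, 1'. After: A=1 B=0 C=0 D=0 ZF=0 PC=4
Step 5: PC=4 exec 'JNZ 2'. After: A=1 B=0 C=0 D=0 ZF=0 PC=2
Step 6: PC=2 exec 'MUL B, 4'. After: A=1 B=0 C=0 D=0 ZF=1 PC=3
Step 7: PC=3 exec 'SUB A, 1'. After: A=0 B=0 C=0 D=0 ZF=1 PC=4
Step 8: PC=4 exec 'JNZ 2'. After: A=0 B=0 C=0 D=0 ZF=1 PC=5
Step 9: PC=5 exec 'MOV A, 4'. After: A=4 B=0 C=0 D=0 ZF=1 PC=6
Step 10: PC=6 exec 'MOV A, 2'. After: A=2 B=0 C=0 D=0 ZF=1 PC=7
Step 11: PC=7 exec 'ADD C, 1'. After: A=2 B=0 C=1 D=0 ZF=0 PC=8
Step 12: PC=8 exec 'HALT'. After: A=2 B=0 C=1 D=0 ZF=0 PC=8 HALTED

Answer: 2 0 1 0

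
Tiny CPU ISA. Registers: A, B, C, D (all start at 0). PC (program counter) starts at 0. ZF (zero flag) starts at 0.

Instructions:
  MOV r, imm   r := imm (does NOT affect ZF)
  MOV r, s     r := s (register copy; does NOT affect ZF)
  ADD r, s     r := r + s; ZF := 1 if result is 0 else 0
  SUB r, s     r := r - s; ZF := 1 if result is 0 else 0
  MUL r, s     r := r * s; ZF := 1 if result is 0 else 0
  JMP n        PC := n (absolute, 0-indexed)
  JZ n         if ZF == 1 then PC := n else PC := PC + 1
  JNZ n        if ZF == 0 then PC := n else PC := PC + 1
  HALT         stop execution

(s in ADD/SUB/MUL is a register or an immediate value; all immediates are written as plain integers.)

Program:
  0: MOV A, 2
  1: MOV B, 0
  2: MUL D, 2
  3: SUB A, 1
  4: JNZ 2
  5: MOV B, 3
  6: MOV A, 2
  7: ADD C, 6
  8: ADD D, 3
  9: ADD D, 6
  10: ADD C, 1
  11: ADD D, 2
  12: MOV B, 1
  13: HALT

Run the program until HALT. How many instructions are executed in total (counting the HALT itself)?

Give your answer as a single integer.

Step 1: PC=0 exec 'MOV A, 2'. After: A=2 B=0 C=0 D=0 ZF=0 PC=1
Step 2: PC=1 exec 'MOV B, 0'. After: A=2 B=0 C=0 D=0 ZF=0 PC=2
Step 3: PC=2 exec 'MUL D, 2'. After: A=2 B=0 C=0 D=0 ZF=1 PC=3
Step 4: PC=3 exec 'SUB A, 1'. After: A=1 B=0 C=0 D=0 ZF=0 PC=4
Step 5: PC=4 exec 'JNZ 2'. After: A=1 B=0 C=0 D=0 ZF=0 PC=2
Step 6: PC=2 exec 'MUL D, 2'. After: A=1 B=0 C=0 D=0 ZF=1 PC=3
Step 7: PC=3 exec 'SUB A, 1'. After: A=0 B=0 C=0 D=0 ZF=1 PC=4
Step 8: PC=4 exec 'JNZ 2'. After: A=0 B=0 C=0 D=0 ZF=1 PC=5
Step 9: PC=5 exec 'MOV B, 3'. After: A=0 B=3 C=0 D=0 ZF=1 PC=6
Step 10: PC=6 exec 'MOV A, 2'. After: A=2 B=3 C=0 D=0 ZF=1 PC=7
Step 11: PC=7 exec 'ADD C, 6'. After: A=2 B=3 C=6 D=0 ZF=0 PC=8
Step 12: PC=8 exec 'ADD D, 3'. After: A=2 B=3 C=6 D=3 ZF=0 PC=9
Step 13: PC=9 exec 'ADD D, 6'. After: A=2 B=3 C=6 D=9 ZF=0 PC=10
Step 14: PC=10 exec 'ADD C, 1'. After: A=2 B=3 C=7 D=9 ZF=0 PC=11
Step 15: PC=11 exec 'ADD D, 2'. After: A=2 B=3 C=7 D=11 ZF=0 PC=12
Step 16: PC=12 exec 'MOV B, 1'. After: A=2 B=1 C=7 D=11 ZF=0 PC=13
Step 17: PC=13 exec 'HALT'. After: A=2 B=1 C=7 D=11 ZF=0 PC=13 HALTED
Total instructions executed: 17

Answer: 17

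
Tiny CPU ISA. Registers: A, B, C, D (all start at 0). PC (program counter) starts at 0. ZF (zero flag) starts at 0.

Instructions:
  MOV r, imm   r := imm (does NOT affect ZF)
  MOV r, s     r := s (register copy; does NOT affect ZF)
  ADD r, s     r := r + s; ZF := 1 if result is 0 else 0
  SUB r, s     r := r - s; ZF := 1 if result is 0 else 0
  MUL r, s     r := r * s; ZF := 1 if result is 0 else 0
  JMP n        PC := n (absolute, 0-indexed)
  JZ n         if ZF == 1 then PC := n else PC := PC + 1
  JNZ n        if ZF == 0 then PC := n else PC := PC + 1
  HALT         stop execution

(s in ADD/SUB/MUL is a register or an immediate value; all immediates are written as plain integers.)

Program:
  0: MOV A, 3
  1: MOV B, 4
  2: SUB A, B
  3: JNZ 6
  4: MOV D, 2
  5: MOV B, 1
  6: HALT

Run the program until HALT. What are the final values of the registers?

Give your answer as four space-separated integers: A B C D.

Step 1: PC=0 exec 'MOV A, 3'. After: A=3 B=0 C=0 D=0 ZF=0 PC=1
Step 2: PC=1 exec 'MOV B, 4'. After: A=3 B=4 C=0 D=0 ZF=0 PC=2
Step 3: PC=2 exec 'SUB A, B'. After: A=-1 B=4 C=0 D=0 ZF=0 PC=3
Step 4: PC=3 exec 'JNZ 6'. After: A=-1 B=4 C=0 D=0 ZF=0 PC=6
Step 5: PC=6 exec 'HALT'. After: A=-1 B=4 C=0 D=0 ZF=0 PC=6 HALTED

Answer: -1 4 0 0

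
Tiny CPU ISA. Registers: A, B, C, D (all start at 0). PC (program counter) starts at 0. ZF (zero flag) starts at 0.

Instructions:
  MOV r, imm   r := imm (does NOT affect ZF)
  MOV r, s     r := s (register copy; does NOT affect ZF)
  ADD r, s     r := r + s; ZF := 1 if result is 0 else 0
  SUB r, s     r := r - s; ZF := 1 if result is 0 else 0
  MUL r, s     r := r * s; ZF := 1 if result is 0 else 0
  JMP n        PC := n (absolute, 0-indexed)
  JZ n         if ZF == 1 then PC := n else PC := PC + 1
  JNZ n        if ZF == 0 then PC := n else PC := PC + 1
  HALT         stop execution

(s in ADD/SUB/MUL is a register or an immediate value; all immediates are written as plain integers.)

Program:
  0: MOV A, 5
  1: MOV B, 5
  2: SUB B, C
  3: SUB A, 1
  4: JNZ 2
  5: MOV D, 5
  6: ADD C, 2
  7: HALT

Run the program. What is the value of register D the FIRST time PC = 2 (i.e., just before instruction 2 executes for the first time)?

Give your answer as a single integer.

Step 1: PC=0 exec 'MOV A, 5'. After: A=5 B=0 C=0 D=0 ZF=0 PC=1
Step 2: PC=1 exec 'MOV B, 5'. After: A=5 B=5 C=0 D=0 ZF=0 PC=2
First time PC=2: D=0

0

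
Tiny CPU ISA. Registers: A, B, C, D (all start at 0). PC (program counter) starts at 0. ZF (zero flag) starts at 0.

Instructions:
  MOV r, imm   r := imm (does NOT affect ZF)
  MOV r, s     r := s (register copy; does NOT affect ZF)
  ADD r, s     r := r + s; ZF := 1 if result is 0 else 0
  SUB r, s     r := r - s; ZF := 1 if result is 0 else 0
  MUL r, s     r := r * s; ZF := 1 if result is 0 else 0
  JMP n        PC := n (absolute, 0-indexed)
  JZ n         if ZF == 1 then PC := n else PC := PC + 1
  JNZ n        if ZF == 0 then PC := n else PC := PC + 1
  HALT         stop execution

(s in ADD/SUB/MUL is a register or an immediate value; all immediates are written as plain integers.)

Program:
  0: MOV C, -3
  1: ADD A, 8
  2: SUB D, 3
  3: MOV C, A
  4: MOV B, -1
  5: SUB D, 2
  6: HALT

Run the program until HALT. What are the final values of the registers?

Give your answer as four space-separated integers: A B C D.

Step 1: PC=0 exec 'MOV C, -3'. After: A=0 B=0 C=-3 D=0 ZF=0 PC=1
Step 2: PC=1 exec 'ADD A, 8'. After: A=8 B=0 C=-3 D=0 ZF=0 PC=2
Step 3: PC=2 exec 'SUB D, 3'. After: A=8 B=0 C=-3 D=-3 ZF=0 PC=3
Step 4: PC=3 exec 'MOV C, A'. After: A=8 B=0 C=8 D=-3 ZF=0 PC=4
Step 5: PC=4 exec 'MOV B, -1'. After: A=8 B=-1 C=8 D=-3 ZF=0 PC=5
Step 6: PC=5 exec 'SUB D, 2'. After: A=8 B=-1 C=8 D=-5 ZF=0 PC=6
Step 7: PC=6 exec 'HALT'. After: A=8 B=-1 C=8 D=-5 ZF=0 PC=6 HALTED

Answer: 8 -1 8 -5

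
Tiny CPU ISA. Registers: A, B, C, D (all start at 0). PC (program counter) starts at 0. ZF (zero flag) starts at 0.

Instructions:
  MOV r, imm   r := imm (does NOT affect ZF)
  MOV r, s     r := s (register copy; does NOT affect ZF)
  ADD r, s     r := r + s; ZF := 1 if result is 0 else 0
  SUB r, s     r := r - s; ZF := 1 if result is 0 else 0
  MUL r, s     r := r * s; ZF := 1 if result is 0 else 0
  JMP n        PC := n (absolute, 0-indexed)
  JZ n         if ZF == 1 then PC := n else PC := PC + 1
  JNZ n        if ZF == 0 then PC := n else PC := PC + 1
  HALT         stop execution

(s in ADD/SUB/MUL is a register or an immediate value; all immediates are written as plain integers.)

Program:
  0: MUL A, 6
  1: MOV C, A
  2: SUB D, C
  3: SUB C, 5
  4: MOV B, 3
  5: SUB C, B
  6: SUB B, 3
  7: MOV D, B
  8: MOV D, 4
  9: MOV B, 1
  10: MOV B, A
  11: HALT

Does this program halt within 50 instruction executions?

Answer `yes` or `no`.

Step 1: PC=0 exec 'MUL A, 6'. After: A=0 B=0 C=0 D=0 ZF=1 PC=1
Step 2: PC=1 exec 'MOV C, A'. After: A=0 B=0 C=0 D=0 ZF=1 PC=2
Step 3: PC=2 exec 'SUB D, C'. After: A=0 B=0 C=0 D=0 ZF=1 PC=3
Step 4: PC=3 exec 'SUB C, 5'. After: A=0 B=0 C=-5 D=0 ZF=0 PC=4
Step 5: PC=4 exec 'MOV B, 3'. After: A=0 B=3 C=-5 D=0 ZF=0 PC=5
Step 6: PC=5 exec 'SUB C, B'. After: A=0 B=3 C=-8 D=0 ZF=0 PC=6
Step 7: PC=6 exec 'SUB B, 3'. After: A=0 B=0 C=-8 D=0 ZF=1 PC=7
Step 8: PC=7 exec 'MOV D, B'. After: A=0 B=0 C=-8 D=0 ZF=1 PC=8
Step 9: PC=8 exec 'MOV D, 4'. After: A=0 B=0 C=-8 D=4 ZF=1 PC=9
Step 10: PC=9 exec 'MOV B, 1'. After: A=0 B=1 C=-8 D=4 ZF=1 PC=10
Step 11: PC=10 exec 'MOV B, A'. After: A=0 B=0 C=-8 D=4 ZF=1 PC=11
Step 12: PC=11 exec 'HALT'. After: A=0 B=0 C=-8 D=4 ZF=1 PC=11 HALTED

Answer: yes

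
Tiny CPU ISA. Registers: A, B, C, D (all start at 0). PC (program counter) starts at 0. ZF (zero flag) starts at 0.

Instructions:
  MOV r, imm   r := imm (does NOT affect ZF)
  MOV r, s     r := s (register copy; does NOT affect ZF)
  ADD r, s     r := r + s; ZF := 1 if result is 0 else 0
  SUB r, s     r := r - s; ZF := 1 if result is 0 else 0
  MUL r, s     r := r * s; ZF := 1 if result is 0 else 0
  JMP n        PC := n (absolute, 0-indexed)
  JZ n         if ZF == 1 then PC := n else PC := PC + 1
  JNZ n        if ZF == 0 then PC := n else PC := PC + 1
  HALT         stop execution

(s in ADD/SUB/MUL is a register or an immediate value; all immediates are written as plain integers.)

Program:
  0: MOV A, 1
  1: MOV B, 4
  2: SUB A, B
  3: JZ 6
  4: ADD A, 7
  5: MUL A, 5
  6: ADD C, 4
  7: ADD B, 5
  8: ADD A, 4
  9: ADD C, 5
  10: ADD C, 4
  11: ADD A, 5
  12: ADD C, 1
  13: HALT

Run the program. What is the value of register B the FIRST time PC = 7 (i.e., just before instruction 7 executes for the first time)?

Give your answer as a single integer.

Step 1: PC=0 exec 'MOV A, 1'. After: A=1 B=0 C=0 D=0 ZF=0 PC=1
Step 2: PC=1 exec 'MOV B, 4'. After: A=1 B=4 C=0 D=0 ZF=0 PC=2
Step 3: PC=2 exec 'SUB A, B'. After: A=-3 B=4 C=0 D=0 ZF=0 PC=3
Step 4: PC=3 exec 'JZ 6'. After: A=-3 B=4 C=0 D=0 ZF=0 PC=4
Step 5: PC=4 exec 'ADD A, 7'. After: A=4 B=4 C=0 D=0 ZF=0 PC=5
Step 6: PC=5 exec 'MUL A, 5'. After: A=20 B=4 C=0 D=0 ZF=0 PC=6
Step 7: PC=6 exec 'ADD C, 4'. After: A=20 B=4 C=4 D=0 ZF=0 PC=7
First time PC=7: B=4

4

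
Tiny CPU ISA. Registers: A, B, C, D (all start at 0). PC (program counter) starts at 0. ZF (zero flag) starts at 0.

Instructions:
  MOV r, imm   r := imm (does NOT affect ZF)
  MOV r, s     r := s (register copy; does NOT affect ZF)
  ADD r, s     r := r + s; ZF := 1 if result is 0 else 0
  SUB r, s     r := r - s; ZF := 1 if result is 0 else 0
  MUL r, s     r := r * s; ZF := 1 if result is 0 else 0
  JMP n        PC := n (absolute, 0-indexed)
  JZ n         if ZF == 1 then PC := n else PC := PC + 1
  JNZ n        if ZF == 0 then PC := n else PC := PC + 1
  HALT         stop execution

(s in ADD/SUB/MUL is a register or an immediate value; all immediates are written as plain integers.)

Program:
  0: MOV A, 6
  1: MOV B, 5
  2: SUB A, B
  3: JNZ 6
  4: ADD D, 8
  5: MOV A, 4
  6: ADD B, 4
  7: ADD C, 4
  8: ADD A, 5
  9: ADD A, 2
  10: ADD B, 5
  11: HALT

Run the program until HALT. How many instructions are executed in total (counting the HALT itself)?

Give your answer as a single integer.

Step 1: PC=0 exec 'MOV A, 6'. After: A=6 B=0 C=0 D=0 ZF=0 PC=1
Step 2: PC=1 exec 'MOV B, 5'. After: A=6 B=5 C=0 D=0 ZF=0 PC=2
Step 3: PC=2 exec 'SUB A, B'. After: A=1 B=5 C=0 D=0 ZF=0 PC=3
Step 4: PC=3 exec 'JNZ 6'. After: A=1 B=5 C=0 D=0 ZF=0 PC=6
Step 5: PC=6 exec 'ADD B, 4'. After: A=1 B=9 C=0 D=0 ZF=0 PC=7
Step 6: PC=7 exec 'ADD C, 4'. After: A=1 B=9 C=4 D=0 ZF=0 PC=8
Step 7: PC=8 exec 'ADD A, 5'. After: A=6 B=9 C=4 D=0 ZF=0 PC=9
Step 8: PC=9 exec 'ADD A, 2'. After: A=8 B=9 C=4 D=0 ZF=0 PC=10
Step 9: PC=10 exec 'ADD B, 5'. After: A=8 B=14 C=4 D=0 ZF=0 PC=11
Step 10: PC=11 exec 'HALT'. After: A=8 B=14 C=4 D=0 ZF=0 PC=11 HALTED
Total instructions executed: 10

Answer: 10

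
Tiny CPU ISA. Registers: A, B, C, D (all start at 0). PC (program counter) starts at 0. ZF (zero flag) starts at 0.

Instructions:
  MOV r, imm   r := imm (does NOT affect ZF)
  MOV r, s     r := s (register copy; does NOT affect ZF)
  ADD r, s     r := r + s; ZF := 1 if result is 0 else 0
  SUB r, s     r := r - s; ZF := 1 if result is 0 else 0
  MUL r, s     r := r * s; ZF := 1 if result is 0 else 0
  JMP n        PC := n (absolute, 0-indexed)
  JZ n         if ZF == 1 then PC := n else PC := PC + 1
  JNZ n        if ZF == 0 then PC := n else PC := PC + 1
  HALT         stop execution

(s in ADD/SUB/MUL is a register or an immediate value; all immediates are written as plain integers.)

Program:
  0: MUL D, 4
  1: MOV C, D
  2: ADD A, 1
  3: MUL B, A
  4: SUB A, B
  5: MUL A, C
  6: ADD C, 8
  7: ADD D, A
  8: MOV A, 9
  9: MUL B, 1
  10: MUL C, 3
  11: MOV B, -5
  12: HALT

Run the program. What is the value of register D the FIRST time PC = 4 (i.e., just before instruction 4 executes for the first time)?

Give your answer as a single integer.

Step 1: PC=0 exec 'MUL D, 4'. After: A=0 B=0 C=0 D=0 ZF=1 PC=1
Step 2: PC=1 exec 'MOV C, D'. After: A=0 B=0 C=0 D=0 ZF=1 PC=2
Step 3: PC=2 exec 'ADD A, 1'. After: A=1 B=0 C=0 D=0 ZF=0 PC=3
Step 4: PC=3 exec 'MUL B, A'. After: A=1 B=0 C=0 D=0 ZF=1 PC=4
First time PC=4: D=0

0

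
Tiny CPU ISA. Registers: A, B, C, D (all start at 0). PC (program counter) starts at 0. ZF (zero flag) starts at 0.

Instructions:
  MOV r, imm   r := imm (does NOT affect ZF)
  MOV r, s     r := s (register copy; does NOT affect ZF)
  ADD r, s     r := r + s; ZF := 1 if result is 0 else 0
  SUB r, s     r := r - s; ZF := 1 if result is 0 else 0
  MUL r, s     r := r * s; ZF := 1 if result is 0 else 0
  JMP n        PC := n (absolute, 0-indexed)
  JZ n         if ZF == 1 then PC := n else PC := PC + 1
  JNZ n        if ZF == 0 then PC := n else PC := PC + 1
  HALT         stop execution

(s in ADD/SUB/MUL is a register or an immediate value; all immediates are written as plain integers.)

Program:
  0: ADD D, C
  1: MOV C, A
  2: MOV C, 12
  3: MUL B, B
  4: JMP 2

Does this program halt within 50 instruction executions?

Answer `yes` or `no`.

Step 1: PC=0 exec 'ADD D, C'. After: A=0 B=0 C=0 D=0 ZF=1 PC=1
Step 2: PC=1 exec 'MOV C, A'. After: A=0 B=0 C=0 D=0 ZF=1 PC=2
Step 3: PC=2 exec 'MOV C, 12'. After: A=0 B=0 C=12 D=0 ZF=1 PC=3
Step 4: PC=3 exec 'MUL B, B'. After: A=0 B=0 C=12 D=0 ZF=1 PC=4
Step 5: PC=4 exec 'JMP 2'. After: A=0 B=0 C=12 D=0 ZF=1 PC=2
Step 6: PC=2 exec 'MOV C, 12'. After: A=0 B=0 C=12 D=0 ZF=1 PC=3
State after step 6 equals state after step 3: the program is in a cycle of length 3 and will never halt.

Answer: no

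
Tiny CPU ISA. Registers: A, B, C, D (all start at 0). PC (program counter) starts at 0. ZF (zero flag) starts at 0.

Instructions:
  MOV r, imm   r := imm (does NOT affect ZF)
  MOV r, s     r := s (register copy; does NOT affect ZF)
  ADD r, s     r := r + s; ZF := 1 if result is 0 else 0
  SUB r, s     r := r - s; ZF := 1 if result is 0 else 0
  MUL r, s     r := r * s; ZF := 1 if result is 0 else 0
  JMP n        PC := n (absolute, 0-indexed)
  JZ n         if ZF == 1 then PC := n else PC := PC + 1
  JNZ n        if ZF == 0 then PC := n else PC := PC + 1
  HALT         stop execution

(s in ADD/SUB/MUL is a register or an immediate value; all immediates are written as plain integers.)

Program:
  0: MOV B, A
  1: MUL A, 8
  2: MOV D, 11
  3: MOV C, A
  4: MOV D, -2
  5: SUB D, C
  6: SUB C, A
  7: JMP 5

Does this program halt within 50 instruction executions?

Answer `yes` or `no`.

Step 1: PC=0 exec 'MOV B, A'. After: A=0 B=0 C=0 D=0 ZF=0 PC=1
Step 2: PC=1 exec 'MUL A, 8'. After: A=0 B=0 C=0 D=0 ZF=1 PC=2
Step 3: PC=2 exec 'MOV D, 11'. After: A=0 B=0 C=0 D=11 ZF=1 PC=3
Step 4: PC=3 exec 'MOV C, A'. After: A=0 B=0 C=0 D=11 ZF=1 PC=4
Step 5: PC=4 exec 'MOV D, -2'. After: A=0 B=0 C=0 D=-2 ZF=1 PC=5
Step 6: PC=5 exec 'SUB D, C'. After: A=0 B=0 C=0 D=-2 ZF=0 PC=6
Step 7: PC=6 exec 'SUB C, A'. After: A=0 B=0 C=0 D=-2 ZF=1 PC=7
Step 8: PC=7 exec 'JMP 5'. After: A=0 B=0 C=0 D=-2 ZF=1 PC=5
State after step 8 equals state after step 5: the program is in a cycle of length 3 and will never halt.

Answer: no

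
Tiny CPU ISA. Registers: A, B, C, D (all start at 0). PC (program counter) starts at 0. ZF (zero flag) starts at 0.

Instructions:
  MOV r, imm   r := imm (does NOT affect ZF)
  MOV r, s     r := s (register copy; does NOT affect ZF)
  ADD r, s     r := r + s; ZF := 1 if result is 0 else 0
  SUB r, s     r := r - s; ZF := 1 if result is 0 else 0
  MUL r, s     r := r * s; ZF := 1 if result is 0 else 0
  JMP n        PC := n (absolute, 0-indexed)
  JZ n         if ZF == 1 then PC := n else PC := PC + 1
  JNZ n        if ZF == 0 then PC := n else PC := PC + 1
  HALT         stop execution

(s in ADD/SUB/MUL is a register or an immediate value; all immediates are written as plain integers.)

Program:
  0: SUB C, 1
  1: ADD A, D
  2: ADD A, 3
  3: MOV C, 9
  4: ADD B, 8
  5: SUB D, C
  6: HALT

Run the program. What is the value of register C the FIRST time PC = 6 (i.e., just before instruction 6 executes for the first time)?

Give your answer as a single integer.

Step 1: PC=0 exec 'SUB C, 1'. After: A=0 B=0 C=-1 D=0 ZF=0 PC=1
Step 2: PC=1 exec 'ADD A, D'. After: A=0 B=0 C=-1 D=0 ZF=1 PC=2
Step 3: PC=2 exec 'ADD A, 3'. After: A=3 B=0 C=-1 D=0 ZF=0 PC=3
Step 4: PC=3 exec 'MOV C, 9'. After: A=3 B=0 C=9 D=0 ZF=0 PC=4
Step 5: PC=4 exec 'ADD B, 8'. After: A=3 B=8 C=9 D=0 ZF=0 PC=5
Step 6: PC=5 exec 'SUB D, C'. After: A=3 B=8 C=9 D=-9 ZF=0 PC=6
First time PC=6: C=9

9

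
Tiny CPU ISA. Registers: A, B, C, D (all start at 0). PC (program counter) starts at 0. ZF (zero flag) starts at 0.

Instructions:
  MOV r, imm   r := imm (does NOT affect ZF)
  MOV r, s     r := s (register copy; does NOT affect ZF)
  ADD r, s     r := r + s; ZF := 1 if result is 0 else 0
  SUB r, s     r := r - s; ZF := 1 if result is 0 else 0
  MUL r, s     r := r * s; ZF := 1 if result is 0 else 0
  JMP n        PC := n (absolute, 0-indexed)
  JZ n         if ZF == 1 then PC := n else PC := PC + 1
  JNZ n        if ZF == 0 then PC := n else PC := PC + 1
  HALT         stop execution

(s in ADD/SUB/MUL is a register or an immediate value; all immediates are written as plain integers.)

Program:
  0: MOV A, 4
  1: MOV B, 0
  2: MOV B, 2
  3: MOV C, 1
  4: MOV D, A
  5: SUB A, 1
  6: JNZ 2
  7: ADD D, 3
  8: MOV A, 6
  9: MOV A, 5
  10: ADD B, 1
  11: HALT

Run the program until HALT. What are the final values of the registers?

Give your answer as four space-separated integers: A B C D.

Answer: 5 3 1 4

Derivation:
Step 1: PC=0 exec 'MOV A, 4'. After: A=4 B=0 C=0 D=0 ZF=0 PC=1
Step 2: PC=1 exec 'MOV B, 0'. After: A=4 B=0 C=0 D=0 ZF=0 PC=2
Step 3: PC=2 exec 'MOV B, 2'. After: A=4 B=2 C=0 D=0 ZF=0 PC=3
Step 4: PC=3 exec 'MOV C, 1'. After: A=4 B=2 C=1 D=0 ZF=0 PC=4
Step 5: PC=4 exec 'MOV D, A'. After: A=4 B=2 C=1 D=4 ZF=0 PC=5
Step 6: PC=5 exec 'SUB A, 1'. After: A=3 B=2 C=1 D=4 ZF=0 PC=6
Step 7: PC=6 exec 'JNZ 2'. After: A=3 B=2 C=1 D=4 ZF=0 PC=2
Step 8: PC=2 exec 'MOV B, 2'. After: A=3 B=2 C=1 D=4 ZF=0 PC=3
Step 9: PC=3 exec 'MOV C, 1'. After: A=3 B=2 C=1 D=4 ZF=0 PC=4
Step 10: PC=4 exec 'MOV D, A'. After: A=3 B=2 C=1 D=3 ZF=0 PC=5
Step 11: PC=5 exec 'SUB A, 1'. After: A=2 B=2 C=1 D=3 ZF=0 PC=6
Step 12: PC=6 exec 'JNZ 2'. After: A=2 B=2 C=1 D=3 ZF=0 PC=2
Step 13: PC=2 exec 'MOV B, 2'. After: A=2 B=2 C=1 D=3 ZF=0 PC=3
Step 14: PC=3 exec 'MOV C, 1'. After: A=2 B=2 C=1 D=3 ZF=0 PC=4
Step 15: PC=4 exec 'MOV D, A'. After: A=2 B=2 C=1 D=2 ZF=0 PC=5
Step 16: PC=5 exec 'SUB A, 1'. After: A=1 B=2 C=1 D=2 ZF=0 PC=6
Step 17: PC=6 exec 'JNZ 2'. After: A=1 B=2 C=1 D=2 ZF=0 PC=2
Step 18: PC=2 exec 'MOV B, 2'. After: A=1 B=2 C=1 D=2 ZF=0 PC=3
Step 19: PC=3 exec 'MOV C, 1'. After: A=1 B=2 C=1 D=2 ZF=0 PC=4
Step 20: PC=4 exec 'MOV D, A'. After: A=1 B=2 C=1 D=1 ZF=0 PC=5
Step 21: PC=5 exec 'SUB A, 1'. After: A=0 B=2 C=1 D=1 ZF=1 PC=6
Step 22: PC=6 exec 'JNZ 2'. After: A=0 B=2 C=1 D=1 ZF=1 PC=7
Step 23: PC=7 exec 'ADD D, 3'. After: A=0 B=2 C=1 D=4 ZF=0 PC=8
Step 24: PC=8 exec 'MOV A, 6'. After: A=6 B=2 C=1 D=4 ZF=0 PC=9
Step 25: PC=9 exec 'MOV A, 5'. After: A=5 B=2 C=1 D=4 ZF=0 PC=10
Step 26: PC=10 exec 'ADD B, 1'. After: A=5 B=3 C=1 D=4 ZF=0 PC=11
Step 27: PC=11 exec 'HALT'. After: A=5 B=3 C=1 D=4 ZF=0 PC=11 HALTED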